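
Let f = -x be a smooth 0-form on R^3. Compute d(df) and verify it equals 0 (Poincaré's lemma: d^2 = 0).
d(df) = 0

Step 1: df = sum_i (∂f/∂x_i) dx_i = (-1) dx + (0) dy + (0) dz.
Step 2: Apply d again. Using the 1-form formula, the coefficient of dx ∧ dy in d(df) is ∂^2 f/∂x ∂y - ∂^2 f/∂y ∂x = (0) - (0) = 0 (equality of mixed partials for smooth f).
Similarly for dx ∧ dz and dy ∧ dz — all coefficients vanish. So d(df) = 0.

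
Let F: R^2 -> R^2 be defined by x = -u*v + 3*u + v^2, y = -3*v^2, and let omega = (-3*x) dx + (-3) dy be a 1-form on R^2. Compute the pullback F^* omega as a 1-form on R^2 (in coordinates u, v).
F^* omega = (-3*u*v^2 + 18*u*v - 27*u + 3*v^3 - 9*v^2) du + (-3*u^2*v + 9*u^2 + 9*u*v^2 - 18*u*v - 6*v^3 + 18*v) dv

Using F^*(f dg) = (f ∘ F) d(g ∘ F), substitute each coordinate x_i by F_i(u, v) in f_i, and replace dx_i by d F_i = (∂F_i/∂u) du + (∂F_i/∂v) dv.
  For the x component: f_1(F) = 3*u*v - 9*u - 3*v^2; d F_1 = (3 - v) du + (-u + 2*v) dv
  For the y component: f_2(F) = -3; d F_2 = (0) du + (-6*v) dv
Combining and collecting du, dv coefficients:
  coeff of du: -3*u*v^2 + 18*u*v - 27*u + 3*v^3 - 9*v^2
  coeff of dv: -3*u^2*v + 9*u^2 + 9*u*v^2 - 18*u*v - 6*v^3 + 18*v
F^* omega = (-3*u*v^2 + 18*u*v - 27*u + 3*v^3 - 9*v^2) du + (-3*u^2*v + 9*u^2 + 9*u*v^2 - 18*u*v - 6*v^3 + 18*v) dv.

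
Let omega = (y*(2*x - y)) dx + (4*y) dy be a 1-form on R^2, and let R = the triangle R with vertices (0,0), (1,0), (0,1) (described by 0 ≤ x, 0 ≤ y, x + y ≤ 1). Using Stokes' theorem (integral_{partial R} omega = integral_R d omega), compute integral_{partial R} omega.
integral_(partial R) omega = 0

Stokes: integral_partial_R omega = integral_R d omega with d omega = (∂Q/∂x - ∂P/∂y) dx ∧ dy.
  ∂Q/∂x = 0
  ∂P/∂y = 2*x - 2*y
  integrand = ∂Q/∂x - ∂P/∂y = -2*x + 2*y.
Integrating over R: integral_0^1 integral_0^{1-x} (-2*x + 2*y) dy dx = 0.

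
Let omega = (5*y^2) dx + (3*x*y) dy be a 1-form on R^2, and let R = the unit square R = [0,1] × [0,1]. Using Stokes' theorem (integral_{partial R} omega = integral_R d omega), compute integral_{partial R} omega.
integral_(partial R) omega = -7/2

Stokes: integral_partial_R omega = integral_R d omega with d omega = (∂Q/∂x - ∂P/∂y) dx ∧ dy.
  ∂Q/∂x = 3*y
  ∂P/∂y = 10*y
  integrand = ∂Q/∂x - ∂P/∂y = -7*y.
Integrating over R: integral_0^1 integral_0^1 (-7*y) dx dy = -7/2.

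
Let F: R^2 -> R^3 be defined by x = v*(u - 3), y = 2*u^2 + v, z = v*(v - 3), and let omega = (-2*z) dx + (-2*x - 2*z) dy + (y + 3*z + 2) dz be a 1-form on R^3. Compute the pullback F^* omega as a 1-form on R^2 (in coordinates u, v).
F^* omega = (2*v*(-4*u^2 - 4*u*v + 24*u - v^2 + 3*v)) du + (4*u^2*v - 6*u^2 - 2*u*v^2 + 4*u*v + 6*v^3 - 21*v^2 + 22*v - 6) dv

Using F^*(f dg) = (f ∘ F) d(g ∘ F), substitute each coordinate x_i by F_i(u, v) in f_i, and replace dx_i by d F_i = (∂F_i/∂u) du + (∂F_i/∂v) dv.
  For the x component: f_1(F) = 2*v*(3 - v); d F_1 = (v) du + (u - 3) dv
  For the y component: f_2(F) = 2*v*(-u - v + 6); d F_2 = (4*u) du + (1) dv
  For the z component: f_3(F) = 2*u^2 + 3*v^2 - 8*v + 2; d F_3 = (0) du + (2*v - 3) dv
Combining and collecting du, dv coefficients:
  coeff of du: 2*v*(-4*u^2 - 4*u*v + 24*u - v^2 + 3*v)
  coeff of dv: 4*u^2*v - 6*u^2 - 2*u*v^2 + 4*u*v + 6*v^3 - 21*v^2 + 22*v - 6
F^* omega = (2*v*(-4*u^2 - 4*u*v + 24*u - v^2 + 3*v)) du + (4*u^2*v - 6*u^2 - 2*u*v^2 + 4*u*v + 6*v^3 - 21*v^2 + 22*v - 6) dv.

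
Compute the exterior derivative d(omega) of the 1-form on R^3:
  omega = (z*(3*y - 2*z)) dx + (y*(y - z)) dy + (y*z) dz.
d(omega) = (-3*z) dx ∧ dy + (-3*y + 4*z) dx ∧ dz + (y + z) dy ∧ dz

For a 1-form omega = sum_i f_i dx_i, the exterior derivative is
  d(omega) = sum_{i < j} (∂f_j/∂x_i - ∂f_i/∂x_j) dx_i ∧ dx_j.
  coefficient of dx ∧ dy: ∂f_2/∂x - ∂f_1/∂y = ∂(y*(y - z))/∂x - ∂(z*(3*y - 2*z))/∂y = -3*z
  coefficient of dx ∧ dz: ∂f_3/∂x - ∂f_1/∂z = ∂(y*z)/∂x - ∂(z*(3*y - 2*z))/∂z = -3*y + 4*z
  coefficient of dy ∧ dz: ∂f_3/∂y - ∂f_2/∂z = ∂(y*z)/∂y - ∂(y*(y - z))/∂z = y + z
Assembling: d(omega) = (-3*z) dx ∧ dy + (-3*y + 4*z) dx ∧ dz + (y + z) dy ∧ dz.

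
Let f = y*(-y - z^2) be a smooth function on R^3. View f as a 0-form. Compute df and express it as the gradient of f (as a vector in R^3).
df = (0) dx + (-2*y - z^2) dy + (-2*y*z) dz; grad f = (0, -2*y - z^2, -2*y*z)

For a 0-form f, d f = (∂f/∂x) dx + (∂f/∂y) dy + (∂f/∂z) dz. The components of the vector representation are exactly the entries of grad f in Cartesian coordinates:
  ∂f/∂x = 0
  ∂f/∂y = -2*y - z^2
  ∂f/∂z = -2*y*z.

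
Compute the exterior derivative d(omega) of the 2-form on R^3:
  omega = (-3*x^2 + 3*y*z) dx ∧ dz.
d(omega) = (-3*z) dx ∧ dy ∧ dz

For a 2-form omega = sum_{i<j} g_{ij} dx_i ∧ dx_j, the exterior derivative is
  d(omega) = sum_{i<j} d(g_{ij}) ∧ dx_i ∧ dx_j = sum_{i<j, k} (∂g_{ij}/∂x_k) dx_k ∧ dx_i ∧ dx_j.
Expand each term, using dx_k ∧ dx_i ∧ dx_j = sgn(permutation) dx_{(a)} ∧ dx_{(b)} ∧ dx_{(c)} with (a < b < c) sorted:
  d(-3*x^2 + 3*y*z) includes (∂/∂y)(-3*x^2 + 3*y*z) dy = (3*z) dy, which multiplied by dx ∧ dz gives (-3*z) dx ∧ dy ∧ dz
Collecting like 3-forms: d(omega) = (-3*z) dx ∧ dy ∧ dz.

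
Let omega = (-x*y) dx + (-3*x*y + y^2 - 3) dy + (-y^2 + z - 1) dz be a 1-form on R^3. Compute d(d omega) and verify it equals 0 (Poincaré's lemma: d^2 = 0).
d(d omega) = 0

Step 1: d omega = sum_{i<j} (∂f_j/∂x_i - ∂f_i/∂x_j) dx_i ∧ dx_j:
  coeff of dx ∧ dy: x - 3*y
  coeff of dx ∧ dz: 0
  coeff of dy ∧ dz: -2*y
Step 2: Apply d again to each 2-form coefficient. The only possible 3-form in R^3 is dx ∧ dy ∧ dz, with coefficient
  ∂(coeff of dy∧dz)/∂x - ∂(coeff of dx∧dz)/∂y + ∂(coeff of dx∧dy)/∂z
  = ∂/∂x (-2*y) - ∂/∂y (0) + ∂/∂z (x - 3*y).
Each of these terms simplifies to sums of mixed partials that cancel in pairs. The result is 0 (by equality of mixed partials for smooth functions — Schwarz / Clairaut).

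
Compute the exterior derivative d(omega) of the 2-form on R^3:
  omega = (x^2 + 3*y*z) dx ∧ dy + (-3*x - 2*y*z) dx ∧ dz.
d(omega) = (3*y + 2*z) dx ∧ dy ∧ dz

For a 2-form omega = sum_{i<j} g_{ij} dx_i ∧ dx_j, the exterior derivative is
  d(omega) = sum_{i<j} d(g_{ij}) ∧ dx_i ∧ dx_j = sum_{i<j, k} (∂g_{ij}/∂x_k) dx_k ∧ dx_i ∧ dx_j.
Expand each term, using dx_k ∧ dx_i ∧ dx_j = sgn(permutation) dx_{(a)} ∧ dx_{(b)} ∧ dx_{(c)} with (a < b < c) sorted:
  d(x^2 + 3*y*z) includes (∂/∂z)(x^2 + 3*y*z) dz = (3*y) dz, which multiplied by dx ∧ dy gives (3*y) dx ∧ dy ∧ dz
  d(-3*x - 2*y*z) includes (∂/∂y)(-3*x - 2*y*z) dy = (-2*z) dy, which multiplied by dx ∧ dz gives (2*z) dx ∧ dy ∧ dz
Collecting like 3-forms: d(omega) = (3*y + 2*z) dx ∧ dy ∧ dz.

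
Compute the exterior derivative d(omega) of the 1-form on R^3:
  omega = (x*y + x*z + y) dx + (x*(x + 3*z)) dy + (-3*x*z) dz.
d(omega) = (x + 3*z - 1) dx ∧ dy + (-x - 3*z) dx ∧ dz + (-3*x) dy ∧ dz

For a 1-form omega = sum_i f_i dx_i, the exterior derivative is
  d(omega) = sum_{i < j} (∂f_j/∂x_i - ∂f_i/∂x_j) dx_i ∧ dx_j.
  coefficient of dx ∧ dy: ∂f_2/∂x - ∂f_1/∂y = ∂(x*(x + 3*z))/∂x - ∂(x*y + x*z + y)/∂y = x + 3*z - 1
  coefficient of dx ∧ dz: ∂f_3/∂x - ∂f_1/∂z = ∂(-3*x*z)/∂x - ∂(x*y + x*z + y)/∂z = -x - 3*z
  coefficient of dy ∧ dz: ∂f_3/∂y - ∂f_2/∂z = ∂(-3*x*z)/∂y - ∂(x*(x + 3*z))/∂z = -3*x
Assembling: d(omega) = (x + 3*z - 1) dx ∧ dy + (-x - 3*z) dx ∧ dz + (-3*x) dy ∧ dz.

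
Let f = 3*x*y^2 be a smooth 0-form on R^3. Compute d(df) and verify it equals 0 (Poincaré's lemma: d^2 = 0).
d(df) = 0

Step 1: df = sum_i (∂f/∂x_i) dx_i = (3*y^2) dx + (6*x*y) dy + (0) dz.
Step 2: Apply d again. Using the 1-form formula, the coefficient of dx ∧ dy in d(df) is ∂^2 f/∂x ∂y - ∂^2 f/∂y ∂x = (6*y) - (6*y) = 0 (equality of mixed partials for smooth f).
Similarly for dx ∧ dz and dy ∧ dz — all coefficients vanish. So d(df) = 0.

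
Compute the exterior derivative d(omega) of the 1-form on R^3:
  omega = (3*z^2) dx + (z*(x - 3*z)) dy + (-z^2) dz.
d(omega) = (z) dx ∧ dy + (-6*z) dx ∧ dz + (-x + 6*z) dy ∧ dz

For a 1-form omega = sum_i f_i dx_i, the exterior derivative is
  d(omega) = sum_{i < j} (∂f_j/∂x_i - ∂f_i/∂x_j) dx_i ∧ dx_j.
  coefficient of dx ∧ dy: ∂f_2/∂x - ∂f_1/∂y = ∂(z*(x - 3*z))/∂x - ∂(3*z^2)/∂y = z
  coefficient of dx ∧ dz: ∂f_3/∂x - ∂f_1/∂z = ∂(-z^2)/∂x - ∂(3*z^2)/∂z = -6*z
  coefficient of dy ∧ dz: ∂f_3/∂y - ∂f_2/∂z = ∂(-z^2)/∂y - ∂(z*(x - 3*z))/∂z = -x + 6*z
Assembling: d(omega) = (z) dx ∧ dy + (-6*z) dx ∧ dz + (-x + 6*z) dy ∧ dz.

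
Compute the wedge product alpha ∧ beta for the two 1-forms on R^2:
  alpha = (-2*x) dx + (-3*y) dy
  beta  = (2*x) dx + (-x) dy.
alpha ∧ beta = (2*x*(x + 3*y)) dx ∧ dy

Distribute the wedge, using dx_i ∧ dx_j = -dx_j ∧ dx_i and dx_i ∧ dx_i = 0. For each pair (i, j) with i < j, the coefficient of dx_i ∧ dx_j in alpha ∧ beta is (alpha_i * beta_j - alpha_j * beta_i). Collecting: alpha ∧ beta = (2*x*(x + 3*y)) dx ∧ dy.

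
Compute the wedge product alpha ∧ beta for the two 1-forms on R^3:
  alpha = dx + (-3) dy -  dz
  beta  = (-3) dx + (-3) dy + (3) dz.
alpha ∧ beta = (-12) dx ∧ dy + (-12) dy ∧ dz

Distribute the wedge, using dx_i ∧ dx_j = -dx_j ∧ dx_i and dx_i ∧ dx_i = 0. For each pair (i, j) with i < j, the coefficient of dx_i ∧ dx_j in alpha ∧ beta is (alpha_i * beta_j - alpha_j * beta_i). Collecting: alpha ∧ beta = (-12) dx ∧ dy + (-12) dy ∧ dz.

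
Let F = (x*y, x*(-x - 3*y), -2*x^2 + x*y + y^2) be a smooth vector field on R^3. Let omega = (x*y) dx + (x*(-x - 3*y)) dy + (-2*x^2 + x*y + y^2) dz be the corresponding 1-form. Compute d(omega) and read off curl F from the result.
d(omega) = (x + 2*y) dy ∧ dz + (4*x - y) dz ∧ dx + (-3*x - 3*y) dx ∧ dy; curl F = (x + 2*y, 4*x - y, -3*x - 3*y)

d omega = sum_{i<j} (∂f_j/∂x_i - ∂f_i/∂x_j) dx_i ∧ dx_j. Under the identification (dy ∧ dz, dz ∧ dx, dx ∧ dy) ↔ (e_x, e_y, e_z), the coefficients are exactly the components of curl F. Compute:
  ∂R/∂y - ∂Q/∂z = (x + 2*y) - (0) = x + 2*y
  ∂P/∂z - ∂R/∂x = (0) - (-4*x + y) = 4*x - y
  ∂Q/∂x - ∂P/∂y = (-2*x - 3*y) - (x) = -3*x - 3*y.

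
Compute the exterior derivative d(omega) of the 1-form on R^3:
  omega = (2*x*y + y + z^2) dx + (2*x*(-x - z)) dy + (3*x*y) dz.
d(omega) = (-6*x - 2*z - 1) dx ∧ dy + (3*y - 2*z) dx ∧ dz + (5*x) dy ∧ dz

For a 1-form omega = sum_i f_i dx_i, the exterior derivative is
  d(omega) = sum_{i < j} (∂f_j/∂x_i - ∂f_i/∂x_j) dx_i ∧ dx_j.
  coefficient of dx ∧ dy: ∂f_2/∂x - ∂f_1/∂y = ∂(2*x*(-x - z))/∂x - ∂(2*x*y + y + z^2)/∂y = -6*x - 2*z - 1
  coefficient of dx ∧ dz: ∂f_3/∂x - ∂f_1/∂z = ∂(3*x*y)/∂x - ∂(2*x*y + y + z^2)/∂z = 3*y - 2*z
  coefficient of dy ∧ dz: ∂f_3/∂y - ∂f_2/∂z = ∂(3*x*y)/∂y - ∂(2*x*(-x - z))/∂z = 5*x
Assembling: d(omega) = (-6*x - 2*z - 1) dx ∧ dy + (3*y - 2*z) dx ∧ dz + (5*x) dy ∧ dz.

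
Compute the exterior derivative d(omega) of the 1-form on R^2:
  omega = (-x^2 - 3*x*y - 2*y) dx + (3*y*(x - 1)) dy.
d(omega) = (3*x + 3*y + 2) dx ∧ dy

For a 1-form omega = sum_i f_i dx_i, the exterior derivative is
  d(omega) = sum_{i < j} (∂f_j/∂x_i - ∂f_i/∂x_j) dx_i ∧ dx_j.
  coefficient of dx ∧ dy: ∂f_2/∂x - ∂f_1/∂y = ∂(3*y*(x - 1))/∂x - ∂(-x^2 - 3*x*y - 2*y)/∂y = 3*x + 3*y + 2
Assembling: d(omega) = (3*x + 3*y + 2) dx ∧ dy.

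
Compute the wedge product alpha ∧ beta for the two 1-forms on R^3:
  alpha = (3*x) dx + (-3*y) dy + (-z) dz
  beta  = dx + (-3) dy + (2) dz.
alpha ∧ beta = (-9*x + 3*y) dx ∧ dy + (6*x + z) dx ∧ dz + (-6*y - 3*z) dy ∧ dz

Distribute the wedge, using dx_i ∧ dx_j = -dx_j ∧ dx_i and dx_i ∧ dx_i = 0. For each pair (i, j) with i < j, the coefficient of dx_i ∧ dx_j in alpha ∧ beta is (alpha_i * beta_j - alpha_j * beta_i). Collecting: alpha ∧ beta = (-9*x + 3*y) dx ∧ dy + (6*x + z) dx ∧ dz + (-6*y - 3*z) dy ∧ dz.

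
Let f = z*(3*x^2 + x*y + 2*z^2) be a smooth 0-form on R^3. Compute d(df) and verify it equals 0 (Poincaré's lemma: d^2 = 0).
d(df) = 0

Step 1: df = sum_i (∂f/∂x_i) dx_i = (z*(6*x + y)) dx + (x*z) dy + (3*x^2 + x*y + 6*z^2) dz.
Step 2: Apply d again. Using the 1-form formula, the coefficient of dx ∧ dy in d(df) is ∂^2 f/∂x ∂y - ∂^2 f/∂y ∂x = (z) - (z) = 0 (equality of mixed partials for smooth f).
Similarly for dx ∧ dz and dy ∧ dz — all coefficients vanish. So d(df) = 0.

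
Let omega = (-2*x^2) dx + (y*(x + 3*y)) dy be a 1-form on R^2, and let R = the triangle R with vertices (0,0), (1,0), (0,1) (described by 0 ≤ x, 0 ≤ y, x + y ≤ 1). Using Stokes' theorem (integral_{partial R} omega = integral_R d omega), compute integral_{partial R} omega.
integral_(partial R) omega = 1/6

Stokes: integral_partial_R omega = integral_R d omega with d omega = (∂Q/∂x - ∂P/∂y) dx ∧ dy.
  ∂Q/∂x = y
  ∂P/∂y = 0
  integrand = ∂Q/∂x - ∂P/∂y = y.
Integrating over R: integral_0^1 integral_0^{1-x} (y) dy dx = 1/6.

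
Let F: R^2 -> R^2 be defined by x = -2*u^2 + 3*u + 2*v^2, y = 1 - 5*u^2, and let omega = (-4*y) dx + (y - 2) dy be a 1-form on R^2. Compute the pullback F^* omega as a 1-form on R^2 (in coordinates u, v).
F^* omega = (-30*u^3 + 60*u^2 + 26*u - 12) du + (16*v*(5*u^2 - 1)) dv

Using F^*(f dg) = (f ∘ F) d(g ∘ F), substitute each coordinate x_i by F_i(u, v) in f_i, and replace dx_i by d F_i = (∂F_i/∂u) du + (∂F_i/∂v) dv.
  For the x component: f_1(F) = 20*u^2 - 4; d F_1 = (3 - 4*u) du + (4*v) dv
  For the y component: f_2(F) = -5*u^2 - 1; d F_2 = (-10*u) du + (0) dv
Combining and collecting du, dv coefficients:
  coeff of du: -30*u^3 + 60*u^2 + 26*u - 12
  coeff of dv: 16*v*(5*u^2 - 1)
F^* omega = (-30*u^3 + 60*u^2 + 26*u - 12) du + (16*v*(5*u^2 - 1)) dv.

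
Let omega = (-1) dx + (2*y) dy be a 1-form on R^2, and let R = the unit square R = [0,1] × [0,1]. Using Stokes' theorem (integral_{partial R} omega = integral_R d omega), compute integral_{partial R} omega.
integral_(partial R) omega = 0

Stokes: integral_partial_R omega = integral_R d omega with d omega = (∂Q/∂x - ∂P/∂y) dx ∧ dy.
  ∂Q/∂x = 0
  ∂P/∂y = 0
  integrand = ∂Q/∂x - ∂P/∂y = 0.
Integrating over R: integral_0^1 integral_0^1 (0) dx dy = 0.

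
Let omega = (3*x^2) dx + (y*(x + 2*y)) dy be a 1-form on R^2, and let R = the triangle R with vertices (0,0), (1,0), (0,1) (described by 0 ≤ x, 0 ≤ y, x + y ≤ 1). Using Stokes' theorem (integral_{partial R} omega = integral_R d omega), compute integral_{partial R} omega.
integral_(partial R) omega = 1/6

Stokes: integral_partial_R omega = integral_R d omega with d omega = (∂Q/∂x - ∂P/∂y) dx ∧ dy.
  ∂Q/∂x = y
  ∂P/∂y = 0
  integrand = ∂Q/∂x - ∂P/∂y = y.
Integrating over R: integral_0^1 integral_0^{1-x} (y) dy dx = 1/6.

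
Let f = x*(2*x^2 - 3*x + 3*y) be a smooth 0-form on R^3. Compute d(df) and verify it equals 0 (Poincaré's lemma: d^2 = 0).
d(df) = 0

Step 1: df = sum_i (∂f/∂x_i) dx_i = (6*x^2 - 6*x + 3*y) dx + (3*x) dy + (0) dz.
Step 2: Apply d again. Using the 1-form formula, the coefficient of dx ∧ dy in d(df) is ∂^2 f/∂x ∂y - ∂^2 f/∂y ∂x = (3) - (3) = 0 (equality of mixed partials for smooth f).
Similarly for dx ∧ dz and dy ∧ dz — all coefficients vanish. So d(df) = 0.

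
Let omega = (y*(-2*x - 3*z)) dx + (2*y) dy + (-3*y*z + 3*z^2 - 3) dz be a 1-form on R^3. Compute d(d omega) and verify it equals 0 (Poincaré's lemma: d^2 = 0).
d(d omega) = 0

Step 1: d omega = sum_{i<j} (∂f_j/∂x_i - ∂f_i/∂x_j) dx_i ∧ dx_j:
  coeff of dx ∧ dy: 2*x + 3*z
  coeff of dx ∧ dz: 3*y
  coeff of dy ∧ dz: -3*z
Step 2: Apply d again to each 2-form coefficient. The only possible 3-form in R^3 is dx ∧ dy ∧ dz, with coefficient
  ∂(coeff of dy∧dz)/∂x - ∂(coeff of dx∧dz)/∂y + ∂(coeff of dx∧dy)/∂z
  = ∂/∂x (-3*z) - ∂/∂y (3*y) + ∂/∂z (2*x + 3*z).
Each of these terms simplifies to sums of mixed partials that cancel in pairs. The result is 0 (by equality of mixed partials for smooth functions — Schwarz / Clairaut).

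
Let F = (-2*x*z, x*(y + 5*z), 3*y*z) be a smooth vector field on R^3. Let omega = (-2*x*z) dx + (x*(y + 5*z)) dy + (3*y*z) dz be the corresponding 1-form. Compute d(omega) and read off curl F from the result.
d(omega) = (-5*x + 3*z) dy ∧ dz + (-2*x) dz ∧ dx + (y + 5*z) dx ∧ dy; curl F = (-5*x + 3*z, -2*x, y + 5*z)

d omega = sum_{i<j} (∂f_j/∂x_i - ∂f_i/∂x_j) dx_i ∧ dx_j. Under the identification (dy ∧ dz, dz ∧ dx, dx ∧ dy) ↔ (e_x, e_y, e_z), the coefficients are exactly the components of curl F. Compute:
  ∂R/∂y - ∂Q/∂z = (3*z) - (5*x) = -5*x + 3*z
  ∂P/∂z - ∂R/∂x = (-2*x) - (0) = -2*x
  ∂Q/∂x - ∂P/∂y = (y + 5*z) - (0) = y + 5*z.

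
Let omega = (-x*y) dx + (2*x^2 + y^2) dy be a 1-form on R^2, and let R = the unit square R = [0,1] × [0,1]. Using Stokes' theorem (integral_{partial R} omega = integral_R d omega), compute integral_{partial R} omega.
integral_(partial R) omega = 5/2

Stokes: integral_partial_R omega = integral_R d omega with d omega = (∂Q/∂x - ∂P/∂y) dx ∧ dy.
  ∂Q/∂x = 4*x
  ∂P/∂y = -x
  integrand = ∂Q/∂x - ∂P/∂y = 5*x.
Integrating over R: integral_0^1 integral_0^1 (5*x) dx dy = 5/2.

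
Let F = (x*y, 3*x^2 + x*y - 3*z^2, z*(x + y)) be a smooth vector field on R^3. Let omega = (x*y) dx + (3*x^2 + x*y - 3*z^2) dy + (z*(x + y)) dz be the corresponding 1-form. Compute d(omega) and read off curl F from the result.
d(omega) = (7*z) dy ∧ dz + (-z) dz ∧ dx + (5*x + y) dx ∧ dy; curl F = (7*z, -z, 5*x + y)

d omega = sum_{i<j} (∂f_j/∂x_i - ∂f_i/∂x_j) dx_i ∧ dx_j. Under the identification (dy ∧ dz, dz ∧ dx, dx ∧ dy) ↔ (e_x, e_y, e_z), the coefficients are exactly the components of curl F. Compute:
  ∂R/∂y - ∂Q/∂z = (z) - (-6*z) = 7*z
  ∂P/∂z - ∂R/∂x = (0) - (z) = -z
  ∂Q/∂x - ∂P/∂y = (6*x + y) - (x) = 5*x + y.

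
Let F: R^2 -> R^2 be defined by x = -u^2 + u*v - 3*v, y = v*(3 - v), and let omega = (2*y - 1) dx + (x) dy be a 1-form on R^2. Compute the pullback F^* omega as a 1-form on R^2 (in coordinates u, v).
F^* omega = (4*u*v^2 - 12*u*v + 2*u - 2*v^3 + 6*v^2 - v) du + (2*u^2*v - 3*u^2 - 4*u*v^2 + 9*u*v - u + 12*v^2 - 27*v + 3) dv

Using F^*(f dg) = (f ∘ F) d(g ∘ F), substitute each coordinate x_i by F_i(u, v) in f_i, and replace dx_i by d F_i = (∂F_i/∂u) du + (∂F_i/∂v) dv.
  For the x component: f_1(F) = -2*v^2 + 6*v - 1; d F_1 = (-2*u + v) du + (u - 3) dv
  For the y component: f_2(F) = -u^2 + u*v - 3*v; d F_2 = (0) du + (3 - 2*v) dv
Combining and collecting du, dv coefficients:
  coeff of du: 4*u*v^2 - 12*u*v + 2*u - 2*v^3 + 6*v^2 - v
  coeff of dv: 2*u^2*v - 3*u^2 - 4*u*v^2 + 9*u*v - u + 12*v^2 - 27*v + 3
F^* omega = (4*u*v^2 - 12*u*v + 2*u - 2*v^3 + 6*v^2 - v) du + (2*u^2*v - 3*u^2 - 4*u*v^2 + 9*u*v - u + 12*v^2 - 27*v + 3) dv.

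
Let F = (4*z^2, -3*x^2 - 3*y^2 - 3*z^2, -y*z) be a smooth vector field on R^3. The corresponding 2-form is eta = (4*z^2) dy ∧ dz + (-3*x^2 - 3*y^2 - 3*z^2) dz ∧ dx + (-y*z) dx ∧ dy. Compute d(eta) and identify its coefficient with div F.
d(eta) = (-7*y) dx ∧ dy ∧ dz; div F = -7*y

For a 2-form in R^3 of the form above, applying d gives a 3-form with coefficient ∂P/∂x + ∂Q/∂y + ∂R/∂z:
  ∂P/∂x = 0
  ∂Q/∂y = -6*y
  ∂R/∂z = -y
Sum = -7*y, which is exactly div F.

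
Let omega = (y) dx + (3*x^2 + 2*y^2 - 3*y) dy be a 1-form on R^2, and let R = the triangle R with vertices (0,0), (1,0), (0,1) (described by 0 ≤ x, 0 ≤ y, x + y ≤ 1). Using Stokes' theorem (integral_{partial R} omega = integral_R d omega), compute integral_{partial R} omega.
integral_(partial R) omega = 1/2

Stokes: integral_partial_R omega = integral_R d omega with d omega = (∂Q/∂x - ∂P/∂y) dx ∧ dy.
  ∂Q/∂x = 6*x
  ∂P/∂y = 1
  integrand = ∂Q/∂x - ∂P/∂y = 6*x - 1.
Integrating over R: integral_0^1 integral_0^{1-x} (6*x - 1) dy dx = 1/2.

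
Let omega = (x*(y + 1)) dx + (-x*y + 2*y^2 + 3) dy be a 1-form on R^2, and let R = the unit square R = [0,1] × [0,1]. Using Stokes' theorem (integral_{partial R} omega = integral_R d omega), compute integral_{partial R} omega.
integral_(partial R) omega = -1

Stokes: integral_partial_R omega = integral_R d omega with d omega = (∂Q/∂x - ∂P/∂y) dx ∧ dy.
  ∂Q/∂x = -y
  ∂P/∂y = x
  integrand = ∂Q/∂x - ∂P/∂y = -x - y.
Integrating over R: integral_0^1 integral_0^1 (-x - y) dx dy = -1.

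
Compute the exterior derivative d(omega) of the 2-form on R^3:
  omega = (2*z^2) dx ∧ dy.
d(omega) = (4*z) dx ∧ dy ∧ dz

For a 2-form omega = sum_{i<j} g_{ij} dx_i ∧ dx_j, the exterior derivative is
  d(omega) = sum_{i<j} d(g_{ij}) ∧ dx_i ∧ dx_j = sum_{i<j, k} (∂g_{ij}/∂x_k) dx_k ∧ dx_i ∧ dx_j.
Expand each term, using dx_k ∧ dx_i ∧ dx_j = sgn(permutation) dx_{(a)} ∧ dx_{(b)} ∧ dx_{(c)} with (a < b < c) sorted:
  d(2*z^2) includes (∂/∂z)(2*z^2) dz = (4*z) dz, which multiplied by dx ∧ dy gives (4*z) dx ∧ dy ∧ dz
Collecting like 3-forms: d(omega) = (4*z) dx ∧ dy ∧ dz.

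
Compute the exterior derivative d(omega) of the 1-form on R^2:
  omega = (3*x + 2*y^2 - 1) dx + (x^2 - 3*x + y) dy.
d(omega) = (2*x - 4*y - 3) dx ∧ dy

For a 1-form omega = sum_i f_i dx_i, the exterior derivative is
  d(omega) = sum_{i < j} (∂f_j/∂x_i - ∂f_i/∂x_j) dx_i ∧ dx_j.
  coefficient of dx ∧ dy: ∂f_2/∂x - ∂f_1/∂y = ∂(x^2 - 3*x + y)/∂x - ∂(3*x + 2*y^2 - 1)/∂y = 2*x - 4*y - 3
Assembling: d(omega) = (2*x - 4*y - 3) dx ∧ dy.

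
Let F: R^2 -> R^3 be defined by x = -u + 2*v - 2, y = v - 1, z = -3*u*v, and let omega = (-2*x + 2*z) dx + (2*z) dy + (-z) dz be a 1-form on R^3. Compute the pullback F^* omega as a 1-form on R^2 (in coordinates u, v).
F^* omega = (-9*u*v^2 + 6*u*v - 2*u + 4*v - 4) du + (-9*u^2*v - 18*u*v + 4*u - 8*v + 8) dv

Using F^*(f dg) = (f ∘ F) d(g ∘ F), substitute each coordinate x_i by F_i(u, v) in f_i, and replace dx_i by d F_i = (∂F_i/∂u) du + (∂F_i/∂v) dv.
  For the x component: f_1(F) = -6*u*v + 2*u - 4*v + 4; d F_1 = (-1) du + (2) dv
  For the y component: f_2(F) = -6*u*v; d F_2 = (0) du + (1) dv
  For the z component: f_3(F) = 3*u*v; d F_3 = (-3*v) du + (-3*u) dv
Combining and collecting du, dv coefficients:
  coeff of du: -9*u*v^2 + 6*u*v - 2*u + 4*v - 4
  coeff of dv: -9*u^2*v - 18*u*v + 4*u - 8*v + 8
F^* omega = (-9*u*v^2 + 6*u*v - 2*u + 4*v - 4) du + (-9*u^2*v - 18*u*v + 4*u - 8*v + 8) dv.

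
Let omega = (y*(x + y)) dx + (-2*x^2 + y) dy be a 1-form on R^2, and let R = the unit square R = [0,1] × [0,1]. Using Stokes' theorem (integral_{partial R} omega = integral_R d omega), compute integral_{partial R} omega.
integral_(partial R) omega = -7/2

Stokes: integral_partial_R omega = integral_R d omega with d omega = (∂Q/∂x - ∂P/∂y) dx ∧ dy.
  ∂Q/∂x = -4*x
  ∂P/∂y = x + 2*y
  integrand = ∂Q/∂x - ∂P/∂y = -5*x - 2*y.
Integrating over R: integral_0^1 integral_0^1 (-5*x - 2*y) dx dy = -7/2.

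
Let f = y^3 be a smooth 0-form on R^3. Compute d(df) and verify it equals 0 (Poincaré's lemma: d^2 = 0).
d(df) = 0

Step 1: df = sum_i (∂f/∂x_i) dx_i = (0) dx + (3*y^2) dy + (0) dz.
Step 2: Apply d again. Using the 1-form formula, the coefficient of dx ∧ dy in d(df) is ∂^2 f/∂x ∂y - ∂^2 f/∂y ∂x = (0) - (0) = 0 (equality of mixed partials for smooth f).
Similarly for dx ∧ dz and dy ∧ dz — all coefficients vanish. So d(df) = 0.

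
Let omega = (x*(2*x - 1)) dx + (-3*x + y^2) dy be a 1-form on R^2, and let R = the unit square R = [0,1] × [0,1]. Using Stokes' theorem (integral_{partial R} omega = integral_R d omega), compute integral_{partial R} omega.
integral_(partial R) omega = -3

Stokes: integral_partial_R omega = integral_R d omega with d omega = (∂Q/∂x - ∂P/∂y) dx ∧ dy.
  ∂Q/∂x = -3
  ∂P/∂y = 0
  integrand = ∂Q/∂x - ∂P/∂y = -3.
Integrating over R: integral_0^1 integral_0^1 (-3) dx dy = -3.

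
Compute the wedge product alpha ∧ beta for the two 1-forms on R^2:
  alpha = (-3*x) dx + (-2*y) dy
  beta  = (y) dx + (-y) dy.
alpha ∧ beta = (y*(3*x + 2*y)) dx ∧ dy

Distribute the wedge, using dx_i ∧ dx_j = -dx_j ∧ dx_i and dx_i ∧ dx_i = 0. For each pair (i, j) with i < j, the coefficient of dx_i ∧ dx_j in alpha ∧ beta is (alpha_i * beta_j - alpha_j * beta_i). Collecting: alpha ∧ beta = (y*(3*x + 2*y)) dx ∧ dy.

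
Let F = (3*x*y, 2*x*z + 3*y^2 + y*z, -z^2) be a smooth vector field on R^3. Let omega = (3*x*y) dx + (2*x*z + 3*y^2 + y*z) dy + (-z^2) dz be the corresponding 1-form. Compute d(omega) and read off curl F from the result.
d(omega) = (-2*x - y) dy ∧ dz + (0) dz ∧ dx + (-3*x + 2*z) dx ∧ dy; curl F = (-2*x - y, 0, -3*x + 2*z)

d omega = sum_{i<j} (∂f_j/∂x_i - ∂f_i/∂x_j) dx_i ∧ dx_j. Under the identification (dy ∧ dz, dz ∧ dx, dx ∧ dy) ↔ (e_x, e_y, e_z), the coefficients are exactly the components of curl F. Compute:
  ∂R/∂y - ∂Q/∂z = (0) - (2*x + y) = -2*x - y
  ∂P/∂z - ∂R/∂x = (0) - (0) = 0
  ∂Q/∂x - ∂P/∂y = (2*z) - (3*x) = -3*x + 2*z.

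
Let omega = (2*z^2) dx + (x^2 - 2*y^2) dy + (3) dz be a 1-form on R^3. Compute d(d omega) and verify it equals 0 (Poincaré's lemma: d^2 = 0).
d(d omega) = 0

Step 1: d omega = sum_{i<j} (∂f_j/∂x_i - ∂f_i/∂x_j) dx_i ∧ dx_j:
  coeff of dx ∧ dy: 2*x
  coeff of dx ∧ dz: -4*z
  coeff of dy ∧ dz: 0
Step 2: Apply d again to each 2-form coefficient. The only possible 3-form in R^3 is dx ∧ dy ∧ dz, with coefficient
  ∂(coeff of dy∧dz)/∂x - ∂(coeff of dx∧dz)/∂y + ∂(coeff of dx∧dy)/∂z
  = ∂/∂x (0) - ∂/∂y (-4*z) + ∂/∂z (2*x).
Each of these terms simplifies to sums of mixed partials that cancel in pairs. The result is 0 (by equality of mixed partials for smooth functions — Schwarz / Clairaut).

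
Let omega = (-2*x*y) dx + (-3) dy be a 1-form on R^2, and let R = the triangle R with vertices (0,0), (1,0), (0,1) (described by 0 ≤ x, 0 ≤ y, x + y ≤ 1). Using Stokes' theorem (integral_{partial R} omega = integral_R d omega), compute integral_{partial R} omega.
integral_(partial R) omega = 1/3

Stokes: integral_partial_R omega = integral_R d omega with d omega = (∂Q/∂x - ∂P/∂y) dx ∧ dy.
  ∂Q/∂x = 0
  ∂P/∂y = -2*x
  integrand = ∂Q/∂x - ∂P/∂y = 2*x.
Integrating over R: integral_0^1 integral_0^{1-x} (2*x) dy dx = 1/3.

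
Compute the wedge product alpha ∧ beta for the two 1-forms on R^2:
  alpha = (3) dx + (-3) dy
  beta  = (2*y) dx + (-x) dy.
alpha ∧ beta = (-3*x + 6*y) dx ∧ dy

Distribute the wedge, using dx_i ∧ dx_j = -dx_j ∧ dx_i and dx_i ∧ dx_i = 0. For each pair (i, j) with i < j, the coefficient of dx_i ∧ dx_j in alpha ∧ beta is (alpha_i * beta_j - alpha_j * beta_i). Collecting: alpha ∧ beta = (-3*x + 6*y) dx ∧ dy.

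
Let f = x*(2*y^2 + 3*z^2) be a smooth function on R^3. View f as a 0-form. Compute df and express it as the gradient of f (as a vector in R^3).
df = (2*y^2 + 3*z^2) dx + (4*x*y) dy + (6*x*z) dz; grad f = (2*y^2 + 3*z^2, 4*x*y, 6*x*z)

For a 0-form f, d f = (∂f/∂x) dx + (∂f/∂y) dy + (∂f/∂z) dz. The components of the vector representation are exactly the entries of grad f in Cartesian coordinates:
  ∂f/∂x = 2*y^2 + 3*z^2
  ∂f/∂y = 4*x*y
  ∂f/∂z = 6*x*z.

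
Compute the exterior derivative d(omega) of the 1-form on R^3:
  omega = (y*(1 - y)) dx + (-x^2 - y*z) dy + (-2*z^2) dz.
d(omega) = (-2*x + 2*y - 1) dx ∧ dy + (y) dy ∧ dz

For a 1-form omega = sum_i f_i dx_i, the exterior derivative is
  d(omega) = sum_{i < j} (∂f_j/∂x_i - ∂f_i/∂x_j) dx_i ∧ dx_j.
  coefficient of dx ∧ dy: ∂f_2/∂x - ∂f_1/∂y = ∂(-x^2 - y*z)/∂x - ∂(y*(1 - y))/∂y = -2*x + 2*y - 1
  coefficient of dy ∧ dz: ∂f_3/∂y - ∂f_2/∂z = ∂(-2*z^2)/∂y - ∂(-x^2 - y*z)/∂z = y
Assembling: d(omega) = (-2*x + 2*y - 1) dx ∧ dy + (y) dy ∧ dz.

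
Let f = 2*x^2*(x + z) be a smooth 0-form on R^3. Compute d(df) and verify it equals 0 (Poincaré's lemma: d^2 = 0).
d(df) = 0

Step 1: df = sum_i (∂f/∂x_i) dx_i = (2*x*(3*x + 2*z)) dx + (0) dy + (2*x^2) dz.
Step 2: Apply d again. Using the 1-form formula, the coefficient of dx ∧ dy in d(df) is ∂^2 f/∂x ∂y - ∂^2 f/∂y ∂x = (0) - (0) = 0 (equality of mixed partials for smooth f).
Similarly for dx ∧ dz and dy ∧ dz — all coefficients vanish. So d(df) = 0.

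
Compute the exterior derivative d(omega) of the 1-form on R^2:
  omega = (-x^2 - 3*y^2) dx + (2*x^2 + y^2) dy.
d(omega) = (4*x + 6*y) dx ∧ dy

For a 1-form omega = sum_i f_i dx_i, the exterior derivative is
  d(omega) = sum_{i < j} (∂f_j/∂x_i - ∂f_i/∂x_j) dx_i ∧ dx_j.
  coefficient of dx ∧ dy: ∂f_2/∂x - ∂f_1/∂y = ∂(2*x^2 + y^2)/∂x - ∂(-x^2 - 3*y^2)/∂y = 4*x + 6*y
Assembling: d(omega) = (4*x + 6*y) dx ∧ dy.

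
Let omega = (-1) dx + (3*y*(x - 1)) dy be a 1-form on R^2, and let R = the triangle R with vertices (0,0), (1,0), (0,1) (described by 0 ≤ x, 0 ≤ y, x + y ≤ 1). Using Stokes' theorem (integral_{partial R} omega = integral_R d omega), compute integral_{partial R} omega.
integral_(partial R) omega = 1/2

Stokes: integral_partial_R omega = integral_R d omega with d omega = (∂Q/∂x - ∂P/∂y) dx ∧ dy.
  ∂Q/∂x = 3*y
  ∂P/∂y = 0
  integrand = ∂Q/∂x - ∂P/∂y = 3*y.
Integrating over R: integral_0^1 integral_0^{1-x} (3*y) dy dx = 1/2.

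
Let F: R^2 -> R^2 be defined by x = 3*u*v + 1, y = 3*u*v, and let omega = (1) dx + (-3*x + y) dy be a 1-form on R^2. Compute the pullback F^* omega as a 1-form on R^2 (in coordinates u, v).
F^* omega = (6*v*(-3*u*v - 1)) du + (6*u*(-3*u*v - 1)) dv

Using F^*(f dg) = (f ∘ F) d(g ∘ F), substitute each coordinate x_i by F_i(u, v) in f_i, and replace dx_i by d F_i = (∂F_i/∂u) du + (∂F_i/∂v) dv.
  For the x component: f_1(F) = 1; d F_1 = (3*v) du + (3*u) dv
  For the y component: f_2(F) = -6*u*v - 3; d F_2 = (3*v) du + (3*u) dv
Combining and collecting du, dv coefficients:
  coeff of du: 6*v*(-3*u*v - 1)
  coeff of dv: 6*u*(-3*u*v - 1)
F^* omega = (6*v*(-3*u*v - 1)) du + (6*u*(-3*u*v - 1)) dv.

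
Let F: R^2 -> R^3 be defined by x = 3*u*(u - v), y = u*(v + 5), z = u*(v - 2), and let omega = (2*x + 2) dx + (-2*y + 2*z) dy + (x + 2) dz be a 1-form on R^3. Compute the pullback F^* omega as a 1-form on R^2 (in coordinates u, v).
F^* omega = (36*u^3 - 51*u^2*v - 6*u^2 + 15*u*v^2 - 8*u*v - 58*u - 4*v - 4) du + (u*(-15*u^2 + 15*u*v - 14*u - 4)) dv

Using F^*(f dg) = (f ∘ F) d(g ∘ F), substitute each coordinate x_i by F_i(u, v) in f_i, and replace dx_i by d F_i = (∂F_i/∂u) du + (∂F_i/∂v) dv.
  For the x component: f_1(F) = 6*u^2 - 6*u*v + 2; d F_1 = (6*u - 3*v) du + (-3*u) dv
  For the y component: f_2(F) = -14*u; d F_2 = (v + 5) du + (u) dv
  For the z component: f_3(F) = 3*u^2 - 3*u*v + 2; d F_3 = (v - 2) du + (u) dv
Combining and collecting du, dv coefficients:
  coeff of du: 36*u^3 - 51*u^2*v - 6*u^2 + 15*u*v^2 - 8*u*v - 58*u - 4*v - 4
  coeff of dv: u*(-15*u^2 + 15*u*v - 14*u - 4)
F^* omega = (36*u^3 - 51*u^2*v - 6*u^2 + 15*u*v^2 - 8*u*v - 58*u - 4*v - 4) du + (u*(-15*u^2 + 15*u*v - 14*u - 4)) dv.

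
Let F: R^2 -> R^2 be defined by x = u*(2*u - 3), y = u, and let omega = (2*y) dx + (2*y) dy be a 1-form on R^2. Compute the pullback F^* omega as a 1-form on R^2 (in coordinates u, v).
F^* omega = (4*u*(2*u - 1)) du

Using F^*(f dg) = (f ∘ F) d(g ∘ F), substitute each coordinate x_i by F_i(u, v) in f_i, and replace dx_i by d F_i = (∂F_i/∂u) du + (∂F_i/∂v) dv.
  For the x component: f_1(F) = 2*u; d F_1 = (4*u - 3) du + (0) dv
  For the y component: f_2(F) = 2*u; d F_2 = (1) du + (0) dv
Combining and collecting du, dv coefficients:
  coeff of du: 4*u*(2*u - 1)
  coeff of dv: 0
F^* omega = (4*u*(2*u - 1)) du.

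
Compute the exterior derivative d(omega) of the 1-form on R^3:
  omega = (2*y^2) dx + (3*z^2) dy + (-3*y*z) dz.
d(omega) = (-4*y) dx ∧ dy + (-9*z) dy ∧ dz

For a 1-form omega = sum_i f_i dx_i, the exterior derivative is
  d(omega) = sum_{i < j} (∂f_j/∂x_i - ∂f_i/∂x_j) dx_i ∧ dx_j.
  coefficient of dx ∧ dy: ∂f_2/∂x - ∂f_1/∂y = ∂(3*z^2)/∂x - ∂(2*y^2)/∂y = -4*y
  coefficient of dy ∧ dz: ∂f_3/∂y - ∂f_2/∂z = ∂(-3*y*z)/∂y - ∂(3*z^2)/∂z = -9*z
Assembling: d(omega) = (-4*y) dx ∧ dy + (-9*z) dy ∧ dz.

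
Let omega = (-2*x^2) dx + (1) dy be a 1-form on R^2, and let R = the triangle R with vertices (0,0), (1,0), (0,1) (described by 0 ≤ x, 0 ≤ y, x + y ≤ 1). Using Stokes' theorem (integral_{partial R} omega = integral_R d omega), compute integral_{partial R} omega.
integral_(partial R) omega = 0

Stokes: integral_partial_R omega = integral_R d omega with d omega = (∂Q/∂x - ∂P/∂y) dx ∧ dy.
  ∂Q/∂x = 0
  ∂P/∂y = 0
  integrand = ∂Q/∂x - ∂P/∂y = 0.
Integrating over R: integral_0^1 integral_0^{1-x} (0) dy dx = 0.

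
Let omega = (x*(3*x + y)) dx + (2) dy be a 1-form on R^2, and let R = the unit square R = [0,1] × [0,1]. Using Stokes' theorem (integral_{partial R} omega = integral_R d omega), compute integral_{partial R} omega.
integral_(partial R) omega = -1/2

Stokes: integral_partial_R omega = integral_R d omega with d omega = (∂Q/∂x - ∂P/∂y) dx ∧ dy.
  ∂Q/∂x = 0
  ∂P/∂y = x
  integrand = ∂Q/∂x - ∂P/∂y = -x.
Integrating over R: integral_0^1 integral_0^1 (-x) dx dy = -1/2.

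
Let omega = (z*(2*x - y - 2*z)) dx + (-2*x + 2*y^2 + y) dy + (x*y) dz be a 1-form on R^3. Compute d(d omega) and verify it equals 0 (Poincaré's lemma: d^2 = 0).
d(d omega) = 0

Step 1: d omega = sum_{i<j} (∂f_j/∂x_i - ∂f_i/∂x_j) dx_i ∧ dx_j:
  coeff of dx ∧ dy: z - 2
  coeff of dx ∧ dz: -2*x + 2*y + 4*z
  coeff of dy ∧ dz: x
Step 2: Apply d again to each 2-form coefficient. The only possible 3-form in R^3 is dx ∧ dy ∧ dz, with coefficient
  ∂(coeff of dy∧dz)/∂x - ∂(coeff of dx∧dz)/∂y + ∂(coeff of dx∧dy)/∂z
  = ∂/∂x (x) - ∂/∂y (-2*x + 2*y + 4*z) + ∂/∂z (z - 2).
Each of these terms simplifies to sums of mixed partials that cancel in pairs. The result is 0 (by equality of mixed partials for smooth functions — Schwarz / Clairaut).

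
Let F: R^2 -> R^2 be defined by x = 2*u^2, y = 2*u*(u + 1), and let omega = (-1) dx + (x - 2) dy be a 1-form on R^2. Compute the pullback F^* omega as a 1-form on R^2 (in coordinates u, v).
F^* omega = (8*u^3 + 4*u^2 - 12*u - 4) du

Using F^*(f dg) = (f ∘ F) d(g ∘ F), substitute each coordinate x_i by F_i(u, v) in f_i, and replace dx_i by d F_i = (∂F_i/∂u) du + (∂F_i/∂v) dv.
  For the x component: f_1(F) = -1; d F_1 = (4*u) du + (0) dv
  For the y component: f_2(F) = 2*u^2 - 2; d F_2 = (4*u + 2) du + (0) dv
Combining and collecting du, dv coefficients:
  coeff of du: 8*u^3 + 4*u^2 - 12*u - 4
  coeff of dv: 0
F^* omega = (8*u^3 + 4*u^2 - 12*u - 4) du.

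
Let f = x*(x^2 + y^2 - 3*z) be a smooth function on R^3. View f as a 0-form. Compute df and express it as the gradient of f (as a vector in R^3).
df = (3*x^2 + y^2 - 3*z) dx + (2*x*y) dy + (-3*x) dz; grad f = (3*x^2 + y^2 - 3*z, 2*x*y, -3*x)

For a 0-form f, d f = (∂f/∂x) dx + (∂f/∂y) dy + (∂f/∂z) dz. The components of the vector representation are exactly the entries of grad f in Cartesian coordinates:
  ∂f/∂x = 3*x^2 + y^2 - 3*z
  ∂f/∂y = 2*x*y
  ∂f/∂z = -3*x.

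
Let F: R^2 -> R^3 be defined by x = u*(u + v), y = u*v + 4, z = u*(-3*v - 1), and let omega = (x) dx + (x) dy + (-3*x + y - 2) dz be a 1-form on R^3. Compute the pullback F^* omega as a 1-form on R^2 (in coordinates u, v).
F^* omega = (2*u^3 + 13*u^2*v + 3*u^2 + 8*u*v^2 + 2*u*v - 6*v - 2) du + (u*(11*u^2 + 8*u*v - 6)) dv

Using F^*(f dg) = (f ∘ F) d(g ∘ F), substitute each coordinate x_i by F_i(u, v) in f_i, and replace dx_i by d F_i = (∂F_i/∂u) du + (∂F_i/∂v) dv.
  For the x component: f_1(F) = u*(u + v); d F_1 = (2*u + v) du + (u) dv
  For the y component: f_2(F) = u*(u + v); d F_2 = (v) du + (u) dv
  For the z component: f_3(F) = -3*u^2 - 2*u*v + 2; d F_3 = (-3*v - 1) du + (-3*u) dv
Combining and collecting du, dv coefficients:
  coeff of du: 2*u^3 + 13*u^2*v + 3*u^2 + 8*u*v^2 + 2*u*v - 6*v - 2
  coeff of dv: u*(11*u^2 + 8*u*v - 6)
F^* omega = (2*u^3 + 13*u^2*v + 3*u^2 + 8*u*v^2 + 2*u*v - 6*v - 2) du + (u*(11*u^2 + 8*u*v - 6)) dv.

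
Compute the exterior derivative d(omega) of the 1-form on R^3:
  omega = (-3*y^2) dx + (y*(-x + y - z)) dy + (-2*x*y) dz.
d(omega) = (5*y) dx ∧ dy + (-2*y) dx ∧ dz + (-2*x + y) dy ∧ dz

For a 1-form omega = sum_i f_i dx_i, the exterior derivative is
  d(omega) = sum_{i < j} (∂f_j/∂x_i - ∂f_i/∂x_j) dx_i ∧ dx_j.
  coefficient of dx ∧ dy: ∂f_2/∂x - ∂f_1/∂y = ∂(y*(-x + y - z))/∂x - ∂(-3*y^2)/∂y = 5*y
  coefficient of dx ∧ dz: ∂f_3/∂x - ∂f_1/∂z = ∂(-2*x*y)/∂x - ∂(-3*y^2)/∂z = -2*y
  coefficient of dy ∧ dz: ∂f_3/∂y - ∂f_2/∂z = ∂(-2*x*y)/∂y - ∂(y*(-x + y - z))/∂z = -2*x + y
Assembling: d(omega) = (5*y) dx ∧ dy + (-2*y) dx ∧ dz + (-2*x + y) dy ∧ dz.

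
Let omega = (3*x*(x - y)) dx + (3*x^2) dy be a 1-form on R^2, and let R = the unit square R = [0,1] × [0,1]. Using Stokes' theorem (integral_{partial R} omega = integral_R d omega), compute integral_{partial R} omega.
integral_(partial R) omega = 9/2

Stokes: integral_partial_R omega = integral_R d omega with d omega = (∂Q/∂x - ∂P/∂y) dx ∧ dy.
  ∂Q/∂x = 6*x
  ∂P/∂y = -3*x
  integrand = ∂Q/∂x - ∂P/∂y = 9*x.
Integrating over R: integral_0^1 integral_0^1 (9*x) dx dy = 9/2.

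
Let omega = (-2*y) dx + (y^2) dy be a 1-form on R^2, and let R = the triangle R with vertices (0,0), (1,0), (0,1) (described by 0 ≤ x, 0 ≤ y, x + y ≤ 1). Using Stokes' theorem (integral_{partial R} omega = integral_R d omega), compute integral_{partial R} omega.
integral_(partial R) omega = 1

Stokes: integral_partial_R omega = integral_R d omega with d omega = (∂Q/∂x - ∂P/∂y) dx ∧ dy.
  ∂Q/∂x = 0
  ∂P/∂y = -2
  integrand = ∂Q/∂x - ∂P/∂y = 2.
Integrating over R: integral_0^1 integral_0^{1-x} (2) dy dx = 1.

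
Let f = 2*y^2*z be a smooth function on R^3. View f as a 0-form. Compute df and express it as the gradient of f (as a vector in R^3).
df = (0) dx + (4*y*z) dy + (2*y^2) dz; grad f = (0, 4*y*z, 2*y^2)

For a 0-form f, d f = (∂f/∂x) dx + (∂f/∂y) dy + (∂f/∂z) dz. The components of the vector representation are exactly the entries of grad f in Cartesian coordinates:
  ∂f/∂x = 0
  ∂f/∂y = 4*y*z
  ∂f/∂z = 2*y^2.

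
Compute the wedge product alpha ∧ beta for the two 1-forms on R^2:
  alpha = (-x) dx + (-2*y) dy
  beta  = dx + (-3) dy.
alpha ∧ beta = (3*x + 2*y) dx ∧ dy

Distribute the wedge, using dx_i ∧ dx_j = -dx_j ∧ dx_i and dx_i ∧ dx_i = 0. For each pair (i, j) with i < j, the coefficient of dx_i ∧ dx_j in alpha ∧ beta is (alpha_i * beta_j - alpha_j * beta_i). Collecting: alpha ∧ beta = (3*x + 2*y) dx ∧ dy.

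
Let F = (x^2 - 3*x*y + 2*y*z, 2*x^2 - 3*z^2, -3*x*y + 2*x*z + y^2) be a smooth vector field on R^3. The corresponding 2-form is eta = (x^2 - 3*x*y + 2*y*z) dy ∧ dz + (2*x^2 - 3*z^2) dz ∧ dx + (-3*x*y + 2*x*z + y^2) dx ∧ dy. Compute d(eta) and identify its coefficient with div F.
d(eta) = (4*x - 3*y) dx ∧ dy ∧ dz; div F = 4*x - 3*y

For a 2-form in R^3 of the form above, applying d gives a 3-form with coefficient ∂P/∂x + ∂Q/∂y + ∂R/∂z:
  ∂P/∂x = 2*x - 3*y
  ∂Q/∂y = 0
  ∂R/∂z = 2*x
Sum = 4*x - 3*y, which is exactly div F.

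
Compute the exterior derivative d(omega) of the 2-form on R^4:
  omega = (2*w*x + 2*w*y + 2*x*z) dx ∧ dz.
d(omega) = (-2*w) dx ∧ dy ∧ dz + (2*x + 2*y) dx ∧ dz ∧ dw

For a 2-form omega = sum_{i<j} g_{ij} dx_i ∧ dx_j, the exterior derivative is
  d(omega) = sum_{i<j} d(g_{ij}) ∧ dx_i ∧ dx_j = sum_{i<j, k} (∂g_{ij}/∂x_k) dx_k ∧ dx_i ∧ dx_j.
Expand each term, using dx_k ∧ dx_i ∧ dx_j = sgn(permutation) dx_{(a)} ∧ dx_{(b)} ∧ dx_{(c)} with (a < b < c) sorted:
  d(2*w*x + 2*w*y + 2*x*z) includes (∂/∂y)(2*w*x + 2*w*y + 2*x*z) dy = (2*w) dy, which multiplied by dx ∧ dz gives (-2*w) dx ∧ dy ∧ dz
  d(2*w*x + 2*w*y + 2*x*z) includes (∂/∂w)(2*w*x + 2*w*y + 2*x*z) dw = (2*x + 2*y) dw, which multiplied by dx ∧ dz gives (2*x + 2*y) dx ∧ dz ∧ dw
Collecting like 3-forms: d(omega) = (-2*w) dx ∧ dy ∧ dz + (2*x + 2*y) dx ∧ dz ∧ dw.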